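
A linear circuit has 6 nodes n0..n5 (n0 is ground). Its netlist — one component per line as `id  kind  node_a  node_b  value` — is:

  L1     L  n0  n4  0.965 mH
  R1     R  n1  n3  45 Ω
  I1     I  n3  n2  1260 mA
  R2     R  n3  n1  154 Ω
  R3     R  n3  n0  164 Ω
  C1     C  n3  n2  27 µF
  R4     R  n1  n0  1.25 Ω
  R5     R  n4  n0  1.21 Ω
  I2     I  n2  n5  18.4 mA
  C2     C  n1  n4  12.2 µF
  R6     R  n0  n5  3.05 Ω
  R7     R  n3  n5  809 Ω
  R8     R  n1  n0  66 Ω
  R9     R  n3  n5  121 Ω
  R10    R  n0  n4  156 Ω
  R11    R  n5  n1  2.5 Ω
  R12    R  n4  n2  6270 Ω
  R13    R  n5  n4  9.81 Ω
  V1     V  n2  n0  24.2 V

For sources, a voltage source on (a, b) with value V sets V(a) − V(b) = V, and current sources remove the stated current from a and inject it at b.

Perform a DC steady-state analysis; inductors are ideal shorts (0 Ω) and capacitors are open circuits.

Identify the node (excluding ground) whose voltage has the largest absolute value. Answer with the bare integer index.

3

Element admittances at DC:
  L1: short n0↔n4 (DC inductor)
  Y(R1) = 0.02222 S between n1,n3
  I1: injects 1.26 A into n2 (from n3)
  Y(R2) = 0.006494 S between n3,n1
  Y(R3) = 0.006098 S between n3,n0
  Y(C1) = 0.000 S between n3,n2
  Y(R4) = 0.8000 S between n1,n0
  Y(R5) = 0.8264 S between n4,n0
  I2: injects 0.0184 A into n5 (from n2)
  Y(C2) = 0.000 S between n1,n4
  Y(R6) = 0.3279 S between n0,n5
  Y(R7) = 0.001236 S between n3,n5
  Y(R8) = 0.01515 S between n1,n0
  Y(R9) = 0.008264 S between n3,n5
  Y(R10) = 0.006410 S between n0,n4
  Y(R11) = 0.4000 S between n5,n1
  Y(R12) = 0.0001595 S between n4,n2
  Y(R13) = 0.1019 S between n5,n4
  V1: constraint V(n2)−V(n0) = 24.2
Assemble and solve the 7×7 MNA system:
  V(n1)=-0.9128  V(n2)=24.20  V(n3)=-29.18  V(n4)=0.000  V(n5)=-0.7435
  i(L1)=0.07193  i(V1)=1.238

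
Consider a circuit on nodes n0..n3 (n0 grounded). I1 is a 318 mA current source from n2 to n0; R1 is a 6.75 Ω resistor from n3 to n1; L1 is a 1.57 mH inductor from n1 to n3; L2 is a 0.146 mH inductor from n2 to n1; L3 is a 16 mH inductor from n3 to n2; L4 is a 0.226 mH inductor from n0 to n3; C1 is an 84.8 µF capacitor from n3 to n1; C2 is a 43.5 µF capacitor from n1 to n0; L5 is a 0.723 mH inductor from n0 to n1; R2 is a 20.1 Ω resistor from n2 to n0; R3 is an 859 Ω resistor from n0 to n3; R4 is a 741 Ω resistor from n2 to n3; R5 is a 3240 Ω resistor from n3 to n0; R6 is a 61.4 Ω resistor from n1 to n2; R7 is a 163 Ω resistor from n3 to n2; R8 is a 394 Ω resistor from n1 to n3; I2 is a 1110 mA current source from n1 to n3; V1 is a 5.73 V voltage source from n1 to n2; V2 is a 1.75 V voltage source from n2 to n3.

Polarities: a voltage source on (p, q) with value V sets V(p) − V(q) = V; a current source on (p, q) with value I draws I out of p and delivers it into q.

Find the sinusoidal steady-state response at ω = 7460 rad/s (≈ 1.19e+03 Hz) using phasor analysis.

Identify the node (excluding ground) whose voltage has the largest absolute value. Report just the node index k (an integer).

1

Apply KCL at each of the 3 non-ground nodes and solve the resulting linear system.
Node n1: branches {R1, L1, L2, C1, C2, L5, R6, R8, I2, V1} → V_1 = 9.644-1.136j
Node n2: branches {I1, L2, L3, R2, R4, R6, R7, V1, V2} → V_2 = 3.914-1.136j
Node n3: branches {R1, L1, L3, L4, C1, R3, R4, R5, R7, R8, I2, V2} → V_3 = 2.164-1.136j
Source currents: i(V1)=-2.489-0.1738j, i(V2)=-2.921-5.364j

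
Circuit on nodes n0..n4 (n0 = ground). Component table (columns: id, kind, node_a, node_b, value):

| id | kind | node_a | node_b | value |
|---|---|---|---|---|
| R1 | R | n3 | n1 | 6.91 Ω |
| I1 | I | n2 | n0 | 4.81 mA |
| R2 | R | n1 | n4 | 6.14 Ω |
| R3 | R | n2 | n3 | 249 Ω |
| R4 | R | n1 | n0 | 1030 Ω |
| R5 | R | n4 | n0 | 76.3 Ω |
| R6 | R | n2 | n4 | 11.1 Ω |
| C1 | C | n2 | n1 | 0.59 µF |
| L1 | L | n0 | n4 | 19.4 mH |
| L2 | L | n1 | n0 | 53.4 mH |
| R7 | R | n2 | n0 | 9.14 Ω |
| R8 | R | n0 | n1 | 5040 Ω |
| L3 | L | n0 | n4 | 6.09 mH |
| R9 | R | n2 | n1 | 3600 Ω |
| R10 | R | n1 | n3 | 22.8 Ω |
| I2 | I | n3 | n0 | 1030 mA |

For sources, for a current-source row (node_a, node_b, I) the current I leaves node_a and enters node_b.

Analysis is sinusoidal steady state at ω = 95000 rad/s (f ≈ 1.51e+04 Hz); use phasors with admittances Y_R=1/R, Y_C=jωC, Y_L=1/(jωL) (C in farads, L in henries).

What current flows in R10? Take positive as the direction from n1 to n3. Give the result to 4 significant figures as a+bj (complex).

0.2269+0.006048j A

MNA unknowns: 4 node voltages V₁..V_4
R1: Y=0.1447+0.000j on G[3,1]
I1: z[2]−=0.00481, z[0]+=0.00481
R2: Y=0.1629+0.000j on G[1,4]
R3: Y=0.004016+0.000j on G[2,3]
R4: Y=0.0009709+0.000j on G[1,0]
R5: Y=0.01311+0.000j on G[4,0]
R6: Y=0.09009+0.000j on G[2,4]
C1: Y=0.000+0.05605j on G[2,1]
L1: Y=0.000-0.0005426j on G[0,4]
L2: Y=0.000-0.0001971j on G[1,0]
R7: Y=0.1094+0.000j on G[2,0]
R8: Y=0.0001984+0.000j on G[0,1]
L3: Y=0.000-0.001728j on G[0,4]
R9: Y=0.0002778+0.000j on G[2,1]
R10: Y=0.04386+0.000j on G[1,3]
I2: z[3]−=1.03, z[0]+=1.03
solve → V1=-16.19+5.871j, V2=-7.854-0.7410j, V3=-21.36+5.734j, V4=-12.60+3.236j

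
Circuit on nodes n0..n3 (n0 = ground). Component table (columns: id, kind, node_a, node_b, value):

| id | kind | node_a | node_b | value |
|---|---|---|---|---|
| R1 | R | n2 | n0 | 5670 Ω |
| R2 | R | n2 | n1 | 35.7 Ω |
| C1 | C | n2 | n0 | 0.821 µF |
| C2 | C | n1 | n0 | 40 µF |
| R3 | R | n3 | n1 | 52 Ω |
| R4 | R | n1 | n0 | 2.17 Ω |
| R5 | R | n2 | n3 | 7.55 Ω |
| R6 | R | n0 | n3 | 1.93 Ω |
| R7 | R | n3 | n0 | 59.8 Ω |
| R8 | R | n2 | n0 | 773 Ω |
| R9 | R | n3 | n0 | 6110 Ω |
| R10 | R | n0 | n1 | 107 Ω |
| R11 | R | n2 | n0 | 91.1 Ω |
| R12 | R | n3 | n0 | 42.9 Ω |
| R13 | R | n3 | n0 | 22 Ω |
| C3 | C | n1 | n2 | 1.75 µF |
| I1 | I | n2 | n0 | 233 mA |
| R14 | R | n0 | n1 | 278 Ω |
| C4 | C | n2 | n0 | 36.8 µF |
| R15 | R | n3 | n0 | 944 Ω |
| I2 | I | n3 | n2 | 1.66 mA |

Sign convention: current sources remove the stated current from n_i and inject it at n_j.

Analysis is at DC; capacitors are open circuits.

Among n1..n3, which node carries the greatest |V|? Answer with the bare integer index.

Element admittances at DC:
  Y(R1) = 0.0001764 S between n2,n0
  Y(R2) = 0.02801 S between n2,n1
  Y(C1) = 0.000 S between n2,n0
  Y(C2) = 0.000 S between n1,n0
  Y(R3) = 0.01923 S between n3,n1
  Y(R4) = 0.4608 S between n1,n0
  Y(R5) = 0.1325 S between n2,n3
  Y(R6) = 0.5181 S between n0,n3
  Y(R7) = 0.01672 S between n3,n0
  Y(R8) = 0.001294 S between n2,n0
  Y(R9) = 0.0001637 S between n3,n0
  Y(R10) = 0.009346 S between n0,n1
  Y(R11) = 0.01098 S between n2,n0
  Y(R12) = 0.02331 S between n3,n0
  Y(R13) = 0.04545 S between n3,n0
  Y(C3) = 0.000 S between n1,n2
  I1: injects 0.233 A into n0 (from n2)
  Y(R14) = 0.003597 S between n0,n1
  Y(C4) = 0.000 S between n2,n0
  Y(R15) = 0.001059 S between n3,n0
  I2: injects 0.00166 A into n2 (from n3)
Assemble and solve the 3×3 MNA system:
  V(n1)=-0.09454  V(n2)=-1.567  V(n3)=-0.2789

2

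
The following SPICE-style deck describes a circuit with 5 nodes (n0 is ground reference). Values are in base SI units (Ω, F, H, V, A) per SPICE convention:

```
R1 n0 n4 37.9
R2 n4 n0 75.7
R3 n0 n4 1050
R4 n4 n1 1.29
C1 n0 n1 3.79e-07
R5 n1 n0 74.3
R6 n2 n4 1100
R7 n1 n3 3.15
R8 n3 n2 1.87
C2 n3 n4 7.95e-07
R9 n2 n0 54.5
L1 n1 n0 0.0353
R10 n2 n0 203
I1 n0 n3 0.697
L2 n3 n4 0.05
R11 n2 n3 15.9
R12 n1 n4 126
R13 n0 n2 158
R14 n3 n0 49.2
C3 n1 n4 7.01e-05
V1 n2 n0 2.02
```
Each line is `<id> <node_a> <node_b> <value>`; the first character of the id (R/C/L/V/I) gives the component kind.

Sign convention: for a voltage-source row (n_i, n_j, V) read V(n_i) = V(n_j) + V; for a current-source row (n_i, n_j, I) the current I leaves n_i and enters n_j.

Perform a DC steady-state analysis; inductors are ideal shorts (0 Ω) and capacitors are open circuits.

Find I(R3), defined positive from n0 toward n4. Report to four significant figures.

-0.001031 A

MNA unknowns: 4 node voltages V₁..V_4 plus 3 source currents (L1, L2, V1)
R1: Y=0.02639 on G[0,4]
R2: Y=0.01321 on G[4,0]
R3: Y=0.0009524 on G[0,4]
R4: Y=0.7752 on G[4,1]
C1: Y=0.000 on G[0,1]
R5: Y=0.01346 on G[1,0]
R6: Y=0.0009091 on G[2,4]
R7: Y=0.3175 on G[1,3]
R8: Y=0.5348 on G[3,2]
C2: Y=0.000 on G[3,4]
R9: Y=0.01835 on G[2,0]
L1: row V1−V0=0, i_L1 at 1,0
R10: Y=0.004926 on G[2,0]
I1: z[0]−=0.697, z[3]+=0.697
L2: row V3−V4=0, i_L2 at 3,4
R11: Y=0.06289 on G[2,3]
R12: Y=0.007937 on G[1,4]
R13: Y=0.006329 on G[0,2]
R14: Y=0.02033 on G[3,0]
C3: Y=0.000 on G[1,4]
V1: row V2−V0=2.02, i_V1 at 2,0
solve → V1=0.000, V2=2.020, V3=1.083, V4=1.083
aux → i_L1=1.192, i_L2=0.8912, i_V1=-0.6207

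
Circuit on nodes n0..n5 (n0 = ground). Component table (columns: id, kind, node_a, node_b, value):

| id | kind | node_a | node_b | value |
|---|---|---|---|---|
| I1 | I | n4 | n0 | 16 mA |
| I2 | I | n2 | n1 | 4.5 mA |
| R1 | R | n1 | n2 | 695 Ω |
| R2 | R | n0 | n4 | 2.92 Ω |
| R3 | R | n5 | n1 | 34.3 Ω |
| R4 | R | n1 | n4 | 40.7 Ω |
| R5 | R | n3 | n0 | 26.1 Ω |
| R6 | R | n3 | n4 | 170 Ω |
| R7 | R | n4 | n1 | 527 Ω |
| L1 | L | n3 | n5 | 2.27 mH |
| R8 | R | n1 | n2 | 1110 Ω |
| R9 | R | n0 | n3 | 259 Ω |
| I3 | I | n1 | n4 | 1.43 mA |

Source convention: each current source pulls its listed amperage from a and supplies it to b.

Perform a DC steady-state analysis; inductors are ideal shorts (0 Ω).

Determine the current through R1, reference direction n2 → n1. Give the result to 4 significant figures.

Element admittances at DC:
  I1: injects 0.016 A into n0 (from n4)
  I2: injects 0.0045 A into n1 (from n2)
  Y(R1) = 0.001439 S between n1,n2
  Y(R2) = 0.3425 S between n0,n4
  Y(R3) = 0.02915 S between n5,n1
  Y(R4) = 0.02457 S between n1,n4
  Y(R5) = 0.03831 S between n3,n0
  Y(R6) = 0.005882 S between n3,n4
  Y(R7) = 0.001898 S between n4,n1
  L1: short n3↔n5 (DC inductor)
  Y(R8) = 0.0009009 S between n1,n2
  Y(R9) = 0.003861 S between n0,n3
  I3: injects 0.00143 A into n4 (from n1)
Assemble and solve the 6×6 MNA system:
  V(n1)=-0.06004  V(n2)=-1.983  V(n3)=-0.02599  V(n4)=-0.04352  V(n5)=-0.02599
  i(L1)=0.0009928

-0.002767 A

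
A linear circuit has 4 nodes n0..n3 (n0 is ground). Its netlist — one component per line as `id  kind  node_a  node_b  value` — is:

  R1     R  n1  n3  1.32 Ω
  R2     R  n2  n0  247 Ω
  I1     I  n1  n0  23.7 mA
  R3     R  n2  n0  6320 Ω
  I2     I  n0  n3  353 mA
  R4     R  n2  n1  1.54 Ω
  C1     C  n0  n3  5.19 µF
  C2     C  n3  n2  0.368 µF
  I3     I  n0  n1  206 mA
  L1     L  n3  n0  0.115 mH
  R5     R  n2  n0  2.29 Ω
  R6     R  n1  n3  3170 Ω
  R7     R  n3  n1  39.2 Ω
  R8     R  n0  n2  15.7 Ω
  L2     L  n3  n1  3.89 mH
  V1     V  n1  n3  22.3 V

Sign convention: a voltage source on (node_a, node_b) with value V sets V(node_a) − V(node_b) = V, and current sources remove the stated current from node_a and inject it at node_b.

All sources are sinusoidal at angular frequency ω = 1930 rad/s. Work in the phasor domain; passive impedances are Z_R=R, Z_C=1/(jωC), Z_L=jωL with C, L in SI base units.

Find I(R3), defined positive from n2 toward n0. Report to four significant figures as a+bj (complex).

0.001978-0.0001156j A

Element admittances at ω=1930 rad/s:
  Y(R1) = 0.7576+0.000j S between n1,n3
  Y(R2) = 0.004049+0.000j S between n2,n0
  I1: injects 0.0237 A into n0 (from n1)
  Y(R3) = 0.0001582+0.000j S between n2,n0
  I2: injects 0.353 A into n3 (from n0)
  Y(R4) = 0.6494+0.000j S between n2,n1
  Y(C1) = 0.000+0.01002j S between n0,n3
  Y(C2) = 0.000+0.0007102j S between n3,n2
  I3: injects 0.206 A into n1 (from n0)
  Y(L1) = 0.000-4.506j S between n3,n0
  Y(R5) = 0.4367+0.000j S between n2,n0
  Y(R6) = 0.0003155+0.000j S between n1,n3
  Y(R7) = 0.02551+0.000j S between n3,n1
  Y(R8) = 0.06369+0.000j S between n0,n2
  Y(L2) = 0.000-0.1332j S between n3,n1
  V1: constraint V(n1)−V(n3) = 22.3
Assemble and solve the 4×4 MNA system:
  V(n1)=22.22-1.284j  V(n2)=12.50-0.7305j  V(n3)=-0.08199-1.284j
  i(V1)=-23.60+3.330j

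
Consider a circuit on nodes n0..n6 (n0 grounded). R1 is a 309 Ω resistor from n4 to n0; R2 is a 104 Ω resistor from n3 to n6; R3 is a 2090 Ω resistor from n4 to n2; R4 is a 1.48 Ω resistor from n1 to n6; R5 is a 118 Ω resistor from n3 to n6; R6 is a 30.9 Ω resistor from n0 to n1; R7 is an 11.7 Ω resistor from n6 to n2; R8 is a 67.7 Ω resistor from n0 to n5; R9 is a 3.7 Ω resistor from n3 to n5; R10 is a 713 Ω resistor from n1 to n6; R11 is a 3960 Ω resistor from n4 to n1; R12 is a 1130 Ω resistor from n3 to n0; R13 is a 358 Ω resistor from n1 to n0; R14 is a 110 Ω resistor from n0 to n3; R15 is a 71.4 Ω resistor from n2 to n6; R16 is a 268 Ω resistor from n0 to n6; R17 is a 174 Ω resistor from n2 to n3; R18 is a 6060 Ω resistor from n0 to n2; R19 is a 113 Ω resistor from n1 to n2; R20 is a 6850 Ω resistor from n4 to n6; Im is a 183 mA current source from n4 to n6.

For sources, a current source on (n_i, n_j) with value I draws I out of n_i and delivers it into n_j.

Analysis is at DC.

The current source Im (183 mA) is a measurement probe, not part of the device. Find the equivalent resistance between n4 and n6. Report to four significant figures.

R_eq = 255.9 Ω

MNA unknowns: 6 node voltages V₁..V_6
R1: Y=0.003236 on G[4,0]
R2: Y=0.009615 on G[3,6]
R3: Y=0.0004785 on G[4,2]
R4: Y=0.6757 on G[1,6]
R5: Y=0.008475 on G[3,6]
R6: Y=0.03236 on G[0,1]
R7: Y=0.08547 on G[6,2]
R8: Y=0.01477 on G[0,5]
R9: Y=0.2703 on G[3,5]
R10: Y=0.001403 on G[1,6]
R11: Y=0.0002525 on G[4,1]
R12: Y=0.0008850 on G[3,0]
R13: Y=0.002793 on G[1,0]
R14: Y=0.009091 on G[0,3]
R15: Y=0.01401 on G[2,6]
R16: Y=0.003731 on G[0,6]
R17: Y=0.005747 on G[2,3]
R18: Y=0.0001650 on G[0,2]
R19: Y=0.008850 on G[1,2]
R20: Y=0.0001460 on G[4,6]
Im: z[4]−=0.183, z[6]+=0.183
solve → V1=2.753, V2=2.628, V3=1.419, V4=-43.91, V5=1.345, V6=2.915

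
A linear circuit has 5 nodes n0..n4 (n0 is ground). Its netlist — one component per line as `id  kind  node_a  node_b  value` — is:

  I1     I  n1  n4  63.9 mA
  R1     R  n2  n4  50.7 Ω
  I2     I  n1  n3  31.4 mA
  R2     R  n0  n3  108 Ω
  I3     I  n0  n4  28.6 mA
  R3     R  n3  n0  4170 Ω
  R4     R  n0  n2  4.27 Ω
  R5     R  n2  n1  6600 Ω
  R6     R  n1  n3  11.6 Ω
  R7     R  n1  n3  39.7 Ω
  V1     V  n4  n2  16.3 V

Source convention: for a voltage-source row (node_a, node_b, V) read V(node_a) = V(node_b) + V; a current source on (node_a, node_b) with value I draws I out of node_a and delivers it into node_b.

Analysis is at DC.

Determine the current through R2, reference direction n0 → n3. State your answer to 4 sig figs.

0.06113 A

Element admittances at DC:
  I1: injects 0.0639 A into n4 (from n1)
  Y(R1) = 0.01972 S between n2,n4
  I2: injects 0.0314 A into n3 (from n1)
  Y(R2) = 0.009259 S between n0,n3
  I3: injects 0.0286 A into n4 (from n0)
  Y(R3) = 0.0002398 S between n3,n0
  Y(R4) = 0.2342 S between n0,n2
  Y(R5) = 0.0001515 S between n2,n1
  Y(R6) = 0.08621 S between n1,n3
  Y(R7) = 0.02519 S between n1,n3
  V1: constraint V(n4)−V(n2) = 16.3
Assemble and solve the 5×5 MNA system:
  V(n1)=-7.447  V(n2)=0.3899  V(n3)=-6.602  V(n4)=16.69
  i(V1)=-0.2290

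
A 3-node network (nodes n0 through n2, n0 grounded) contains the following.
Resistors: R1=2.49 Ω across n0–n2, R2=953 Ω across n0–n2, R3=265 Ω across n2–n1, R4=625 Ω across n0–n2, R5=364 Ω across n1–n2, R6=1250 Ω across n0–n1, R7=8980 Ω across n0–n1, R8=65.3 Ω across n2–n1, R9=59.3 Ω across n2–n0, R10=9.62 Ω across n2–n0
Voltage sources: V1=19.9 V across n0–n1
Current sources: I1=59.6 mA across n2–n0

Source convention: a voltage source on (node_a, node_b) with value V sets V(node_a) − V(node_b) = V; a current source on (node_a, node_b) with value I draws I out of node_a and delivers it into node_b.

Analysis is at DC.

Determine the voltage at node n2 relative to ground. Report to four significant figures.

MNA unknowns: 2 node voltages V₁..V_2 plus 1 source current (V1)
R1: Y=0.4016 on G[0,2]
R2: Y=0.001049 on G[0,2]
R3: Y=0.003774 on G[2,1]
R4: Y=0.001600 on G[0,2]
R5: Y=0.002747 on G[1,2]
R6: Y=0.0008000 on G[0,1]
R7: Y=0.0001114 on G[0,1]
R8: Y=0.01531 on G[2,1]
R9: Y=0.01686 on G[2,0]
R10: Y=0.1040 on G[2,0]
V1: row V0−V1=19.9, i_V1 at 0,1
I1: z[2]−=0.0596, z[0]+=0.0596
solve → V1=-19.90, V2=-0.9035
aux → i_V1=-0.4329

-0.9035 V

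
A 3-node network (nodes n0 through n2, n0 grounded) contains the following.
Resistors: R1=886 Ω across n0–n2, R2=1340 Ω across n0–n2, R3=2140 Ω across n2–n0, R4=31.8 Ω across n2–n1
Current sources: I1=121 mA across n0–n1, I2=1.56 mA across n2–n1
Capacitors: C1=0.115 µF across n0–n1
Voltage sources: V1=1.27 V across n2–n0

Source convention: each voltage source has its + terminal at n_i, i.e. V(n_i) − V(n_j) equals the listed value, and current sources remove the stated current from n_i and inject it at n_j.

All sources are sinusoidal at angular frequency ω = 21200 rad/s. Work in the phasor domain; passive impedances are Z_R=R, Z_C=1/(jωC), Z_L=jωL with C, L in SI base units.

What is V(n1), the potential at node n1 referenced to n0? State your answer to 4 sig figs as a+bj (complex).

MNA unknowns: 2 node voltages V₁..V_2 plus 1 source current (V1)
R1: Y=0.001129+0.000j on G[0,2]
I1: z[0]−=0.121, z[1]+=0.121
R2: Y=0.0007463+0.000j on G[0,2]
R3: Y=0.0004673+0.000j on G[2,0]
C1: Y=0.000+0.002438j on G[0,1]
I2: z[2]−=0.00156, z[1]+=0.00156
R4: Y=0.03145+0.000j on G[2,1]
V1: row V2−V0=1.27, i_V1 at 2,0
solve → V1=5.137-0.3982j, V2=1.270+0.000j
aux → i_V1=0.1171-0.01252j

5.137-0.3982j V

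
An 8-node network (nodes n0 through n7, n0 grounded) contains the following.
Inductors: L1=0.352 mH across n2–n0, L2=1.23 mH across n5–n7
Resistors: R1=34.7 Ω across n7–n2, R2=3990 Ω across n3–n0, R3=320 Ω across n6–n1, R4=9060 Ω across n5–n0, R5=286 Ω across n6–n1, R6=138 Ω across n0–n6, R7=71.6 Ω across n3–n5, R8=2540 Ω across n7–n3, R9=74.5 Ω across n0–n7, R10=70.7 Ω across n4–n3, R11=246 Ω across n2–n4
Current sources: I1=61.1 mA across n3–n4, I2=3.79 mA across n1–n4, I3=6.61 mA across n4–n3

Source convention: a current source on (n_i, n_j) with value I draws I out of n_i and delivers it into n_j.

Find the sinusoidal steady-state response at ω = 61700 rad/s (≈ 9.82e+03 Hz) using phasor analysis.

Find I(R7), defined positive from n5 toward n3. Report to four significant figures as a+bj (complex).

Apply KCL at each of the 7 non-ground nodes and solve the resulting linear system.
Node n1: branches {R3, R5, I2} → V_1 = -1.095+0.000j
Node n2: branches {L1, R1, R11} → V_2 = 0.03210+0.1264j
Node n3: branches {R2, R7, R8, R10, I1, I3} → V_3 = -0.7124-0.2660j
Node n4: branches {R10, I1, I2, R11, I3} → V_4 = 2.654-0.1784j
Node n5: branches {L2, R4, R7} → V_5 = -0.2495-0.3704j
Node n6: branches {R3, R5, R6} → V_6 = -0.5230+0.000j
Node n7: branches {R1, L2, R8, R9} → V_7 = -0.1359+0.1181j

0.006464-0.001457j A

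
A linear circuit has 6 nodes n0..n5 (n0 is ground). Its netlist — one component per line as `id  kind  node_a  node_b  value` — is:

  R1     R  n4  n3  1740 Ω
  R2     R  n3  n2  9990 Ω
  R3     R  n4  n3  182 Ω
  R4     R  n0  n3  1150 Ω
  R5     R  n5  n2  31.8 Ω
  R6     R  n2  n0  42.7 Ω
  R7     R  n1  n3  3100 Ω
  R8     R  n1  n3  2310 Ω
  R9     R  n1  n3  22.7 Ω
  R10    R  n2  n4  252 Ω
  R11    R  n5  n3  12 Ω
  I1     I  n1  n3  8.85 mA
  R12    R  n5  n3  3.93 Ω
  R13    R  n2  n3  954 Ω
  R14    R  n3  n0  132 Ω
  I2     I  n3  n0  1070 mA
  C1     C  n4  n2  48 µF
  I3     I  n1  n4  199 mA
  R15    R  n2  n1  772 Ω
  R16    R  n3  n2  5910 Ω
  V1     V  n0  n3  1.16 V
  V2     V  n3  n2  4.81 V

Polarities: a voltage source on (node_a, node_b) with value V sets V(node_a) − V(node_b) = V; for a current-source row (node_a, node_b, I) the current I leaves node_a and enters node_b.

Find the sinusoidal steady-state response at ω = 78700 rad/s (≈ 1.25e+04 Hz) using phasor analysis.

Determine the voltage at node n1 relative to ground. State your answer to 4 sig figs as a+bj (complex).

-5.803+0.000j V

Element admittances at ω=78700 rad/s:
  Y(R1) = 0.0005747+0.000j S between n4,n3
  Y(R2) = 0.0001001+0.000j S between n3,n2
  Y(R3) = 0.005495+0.000j S between n4,n3
  Y(R4) = 0.0008696+0.000j S between n0,n3
  Y(R5) = 0.03145+0.000j S between n5,n2
  Y(R6) = 0.02342+0.000j S between n2,n0
  Y(R7) = 0.0003226+0.000j S between n1,n3
  Y(R8) = 0.0004329+0.000j S between n1,n3
  Y(R9) = 0.04405+0.000j S between n1,n3
  Y(R10) = 0.003968+0.000j S between n2,n4
  Y(R11) = 0.08333+0.000j S between n5,n3
  I1: injects 0.00885 A into n3 (from n1)
  Y(R12) = 0.2545+0.000j S between n5,n3
  Y(R13) = 0.001048+0.000j S between n2,n3
  Y(R14) = 0.007576+0.000j S between n3,n0
  I2: injects 1.07 A into n0 (from n3)
  Y(C1) = 0.000+3.778j S between n4,n2
  I3: injects 0.199 A into n4 (from n1)
  Y(R15) = 0.001295+0.000j S between n2,n1
  Y(R16) = 0.0001692+0.000j S between n3,n2
  V1: constraint V(n0)−V(n3) = 1.16
  V2: constraint V(n3)−V(n2) = 4.81
Assemble and solve the 7×7 MNA system:
  V(n1)=-5.803+0.000j  V(n2)=-5.970+0.000j  V(n3)=-1.160+0.000j  V(n4)=-5.970-0.06041j  V(n5)=-1.570+0.000j
  i(V1)=0.9204+0.000j  i(V2)=-0.5129-0.0003666j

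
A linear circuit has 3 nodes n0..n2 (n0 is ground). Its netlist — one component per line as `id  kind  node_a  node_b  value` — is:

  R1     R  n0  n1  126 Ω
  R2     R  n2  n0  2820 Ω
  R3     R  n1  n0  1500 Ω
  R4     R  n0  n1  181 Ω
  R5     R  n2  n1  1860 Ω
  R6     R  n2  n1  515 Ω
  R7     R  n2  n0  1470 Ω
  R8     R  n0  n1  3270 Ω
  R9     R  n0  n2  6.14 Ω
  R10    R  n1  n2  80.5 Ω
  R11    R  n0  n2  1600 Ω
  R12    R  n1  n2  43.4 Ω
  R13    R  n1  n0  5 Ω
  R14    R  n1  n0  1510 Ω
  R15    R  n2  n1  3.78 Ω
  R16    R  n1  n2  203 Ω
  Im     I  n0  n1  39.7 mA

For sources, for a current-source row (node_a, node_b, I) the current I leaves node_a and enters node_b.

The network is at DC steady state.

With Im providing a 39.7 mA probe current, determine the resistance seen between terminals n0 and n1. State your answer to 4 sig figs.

R_eq = 3.103 Ω

Element admittances at DC:
  Y(R1) = 0.007937 S between n0,n1
  Y(R2) = 0.0003546 S between n2,n0
  Y(R3) = 0.0006667 S between n1,n0
  Y(R4) = 0.005525 S between n0,n1
  Y(R5) = 0.0005376 S between n2,n1
  Y(R6) = 0.001942 S between n2,n1
  Y(R7) = 0.0006803 S between n2,n0
  Y(R8) = 0.0003058 S between n0,n1
  Y(R9) = 0.1629 S between n0,n2
  Y(R10) = 0.01242 S between n1,n2
  Y(R11) = 0.0006250 S between n0,n2
  Y(R12) = 0.02304 S between n1,n2
  Y(R13) = 0.2000 S between n1,n0
  Y(R14) = 0.0006623 S between n1,n0
  Y(R15) = 0.2646 S between n2,n1
  Y(R16) = 0.004926 S between n1,n2
  Im: injects 0.0397 A into n1 (from n0)
Assemble and solve the 2×2 MNA system:
  V(n1)=0.1232  V(n2)=0.08024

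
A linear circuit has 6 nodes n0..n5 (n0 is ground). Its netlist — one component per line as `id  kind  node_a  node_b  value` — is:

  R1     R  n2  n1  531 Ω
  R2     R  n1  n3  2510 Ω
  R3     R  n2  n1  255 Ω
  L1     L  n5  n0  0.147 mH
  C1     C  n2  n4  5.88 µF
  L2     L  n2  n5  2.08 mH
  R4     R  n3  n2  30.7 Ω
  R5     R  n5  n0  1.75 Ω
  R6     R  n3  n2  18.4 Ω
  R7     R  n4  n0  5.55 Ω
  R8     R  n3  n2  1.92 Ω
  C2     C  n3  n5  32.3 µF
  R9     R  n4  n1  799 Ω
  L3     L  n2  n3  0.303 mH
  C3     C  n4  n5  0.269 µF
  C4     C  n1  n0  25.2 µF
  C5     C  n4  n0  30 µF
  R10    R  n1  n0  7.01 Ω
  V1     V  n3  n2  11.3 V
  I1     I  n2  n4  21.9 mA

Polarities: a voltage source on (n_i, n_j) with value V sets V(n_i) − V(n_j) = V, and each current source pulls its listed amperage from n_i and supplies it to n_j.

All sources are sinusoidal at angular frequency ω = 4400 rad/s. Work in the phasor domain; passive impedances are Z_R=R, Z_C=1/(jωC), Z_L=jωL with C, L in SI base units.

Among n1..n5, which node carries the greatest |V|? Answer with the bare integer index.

2

Apply KCL at each of the 5 non-ground nodes and solve the resulting linear system.
Node n1: branches {R1, R2, R3, R9, C4, R10} → V_1 = -0.8119+0.4377j
Node n2: branches {R1, R3, C1, L2, R4, R6, R8, L3, V1, I1} → V_2 = -27.87-3.408j
Node n3: branches {R2, R4, R6, R8, C2, L3, V1} → V_3 = -16.57-3.408j
Node n4: branches {C1, R7, R9, C3, C5, I1} → V_4 = -1.631-2.544j
Node n5: branches {L1, L2, R5, C2, C3} → V_5 = -0.3733+0.2171j
Source currents: i(V1)=-7.376+10.78j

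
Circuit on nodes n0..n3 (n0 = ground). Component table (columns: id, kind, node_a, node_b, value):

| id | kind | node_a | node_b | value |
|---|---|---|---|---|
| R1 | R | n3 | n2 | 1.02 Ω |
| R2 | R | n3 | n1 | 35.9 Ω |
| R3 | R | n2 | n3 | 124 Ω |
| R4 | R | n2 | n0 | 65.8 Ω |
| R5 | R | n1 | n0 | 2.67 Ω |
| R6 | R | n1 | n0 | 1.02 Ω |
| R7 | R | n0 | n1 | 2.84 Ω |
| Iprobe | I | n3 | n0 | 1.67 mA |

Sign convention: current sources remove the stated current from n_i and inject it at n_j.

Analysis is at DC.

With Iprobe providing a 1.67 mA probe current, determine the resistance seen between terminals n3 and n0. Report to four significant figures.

R_eq = 23.60 Ω

Element admittances at DC:
  Y(R1) = 0.9804 S between n3,n2
  Y(R2) = 0.02786 S between n3,n1
  Y(R3) = 0.008065 S between n2,n3
  Y(R4) = 0.01520 S between n2,n0
  Y(R5) = 0.3745 S between n1,n0
  Y(R6) = 0.9804 S between n1,n0
  Y(R7) = 0.3521 S between n0,n1
  Iprobe: injects 0.00167 A into n0 (from n3)
Assemble and solve the 3×3 MNA system:
  V(n1)=-0.0006328  V(n2)=-0.03881  V(n3)=-0.03941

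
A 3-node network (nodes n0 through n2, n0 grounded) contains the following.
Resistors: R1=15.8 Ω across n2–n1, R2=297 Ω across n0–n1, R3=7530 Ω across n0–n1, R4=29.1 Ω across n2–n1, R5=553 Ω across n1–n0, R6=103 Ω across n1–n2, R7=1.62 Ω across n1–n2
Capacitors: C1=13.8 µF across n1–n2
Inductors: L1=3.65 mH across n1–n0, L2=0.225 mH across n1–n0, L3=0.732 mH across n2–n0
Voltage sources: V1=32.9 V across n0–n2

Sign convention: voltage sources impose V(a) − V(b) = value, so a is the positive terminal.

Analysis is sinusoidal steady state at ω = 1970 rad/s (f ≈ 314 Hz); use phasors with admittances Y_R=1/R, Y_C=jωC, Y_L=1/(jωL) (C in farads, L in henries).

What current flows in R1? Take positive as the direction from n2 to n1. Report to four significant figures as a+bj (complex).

-1.925+0.5887j A

Apply KCL at each of the 2 non-ground nodes and solve the resulting linear system.
Node n1: branches {R1, C1, R2, R3, R4, R5, L1, R6, L2, R7} → V_1 = -2.489-9.301j
Node n2: branches {R1, C1, R4, R6, R7, L3, V1} → V_2 = -32.90+0.000j
Source currents: i(V1)=-22.29+28.73j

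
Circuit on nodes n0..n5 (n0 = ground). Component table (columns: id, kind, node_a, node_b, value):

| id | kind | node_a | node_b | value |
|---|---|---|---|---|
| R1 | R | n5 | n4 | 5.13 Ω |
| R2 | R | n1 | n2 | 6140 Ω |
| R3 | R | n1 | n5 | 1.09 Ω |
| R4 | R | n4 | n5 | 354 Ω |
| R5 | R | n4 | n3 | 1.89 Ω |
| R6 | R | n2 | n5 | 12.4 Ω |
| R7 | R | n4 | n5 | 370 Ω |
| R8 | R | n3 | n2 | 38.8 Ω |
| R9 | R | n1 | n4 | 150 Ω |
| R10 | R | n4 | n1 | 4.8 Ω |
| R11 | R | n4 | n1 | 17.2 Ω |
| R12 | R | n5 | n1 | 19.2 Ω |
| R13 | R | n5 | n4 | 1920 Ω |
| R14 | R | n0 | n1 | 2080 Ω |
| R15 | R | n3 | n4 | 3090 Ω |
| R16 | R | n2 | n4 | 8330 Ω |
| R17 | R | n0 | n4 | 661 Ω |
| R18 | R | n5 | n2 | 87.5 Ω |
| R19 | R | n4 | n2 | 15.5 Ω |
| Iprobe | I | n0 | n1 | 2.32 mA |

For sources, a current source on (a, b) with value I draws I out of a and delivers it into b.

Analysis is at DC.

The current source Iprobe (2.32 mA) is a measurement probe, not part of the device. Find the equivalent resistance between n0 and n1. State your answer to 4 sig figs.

R_eq = 502.8 Ω

MNA unknowns: 5 node voltages V₁..V_5
R1: Y=0.1949 on G[5,4]
R2: Y=0.0001629 on G[1,2]
R3: Y=0.9174 on G[1,5]
R4: Y=0.002825 on G[4,5]
R5: Y=0.5291 on G[4,3]
R6: Y=0.08065 on G[2,5]
R7: Y=0.002703 on G[4,5]
R8: Y=0.02577 on G[3,2]
R9: Y=0.006667 on G[1,4]
R10: Y=0.2083 on G[4,1]
R11: Y=0.05814 on G[4,1]
R12: Y=0.05208 on G[5,1]
R13: Y=0.0005208 on G[5,4]
R14: Y=0.0004808 on G[0,1]
R15: Y=0.0003236 on G[3,4]
R16: Y=0.0001200 on G[2,4]
R17: Y=0.001513 on G[0,4]
R18: Y=0.01143 on G[5,2]
R19: Y=0.06452 on G[4,2]
Iprobe: z[0]−=0.00232, z[1]+=0.00232
solve → V1=1.167, V2=1.164, V3=1.163, V4=1.163, V5=1.166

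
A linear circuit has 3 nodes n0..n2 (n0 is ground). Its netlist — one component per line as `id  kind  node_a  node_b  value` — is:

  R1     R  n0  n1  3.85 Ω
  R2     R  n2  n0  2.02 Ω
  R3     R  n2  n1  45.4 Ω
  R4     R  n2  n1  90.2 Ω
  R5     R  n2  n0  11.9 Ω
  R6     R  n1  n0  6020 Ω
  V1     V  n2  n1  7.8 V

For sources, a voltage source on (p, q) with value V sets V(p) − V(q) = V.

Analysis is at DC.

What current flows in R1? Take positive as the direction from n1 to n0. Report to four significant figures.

-1.398 A

Apply KCL at each of the 2 non-ground nodes and solve the resulting linear system.
Node n1: branches {R1, R3, R4, R6, V1} → V_1 = -5.384
Node n2: branches {R2, R3, R4, R5, V1} → V_2 = 2.416
Source currents: i(V1)=-1.658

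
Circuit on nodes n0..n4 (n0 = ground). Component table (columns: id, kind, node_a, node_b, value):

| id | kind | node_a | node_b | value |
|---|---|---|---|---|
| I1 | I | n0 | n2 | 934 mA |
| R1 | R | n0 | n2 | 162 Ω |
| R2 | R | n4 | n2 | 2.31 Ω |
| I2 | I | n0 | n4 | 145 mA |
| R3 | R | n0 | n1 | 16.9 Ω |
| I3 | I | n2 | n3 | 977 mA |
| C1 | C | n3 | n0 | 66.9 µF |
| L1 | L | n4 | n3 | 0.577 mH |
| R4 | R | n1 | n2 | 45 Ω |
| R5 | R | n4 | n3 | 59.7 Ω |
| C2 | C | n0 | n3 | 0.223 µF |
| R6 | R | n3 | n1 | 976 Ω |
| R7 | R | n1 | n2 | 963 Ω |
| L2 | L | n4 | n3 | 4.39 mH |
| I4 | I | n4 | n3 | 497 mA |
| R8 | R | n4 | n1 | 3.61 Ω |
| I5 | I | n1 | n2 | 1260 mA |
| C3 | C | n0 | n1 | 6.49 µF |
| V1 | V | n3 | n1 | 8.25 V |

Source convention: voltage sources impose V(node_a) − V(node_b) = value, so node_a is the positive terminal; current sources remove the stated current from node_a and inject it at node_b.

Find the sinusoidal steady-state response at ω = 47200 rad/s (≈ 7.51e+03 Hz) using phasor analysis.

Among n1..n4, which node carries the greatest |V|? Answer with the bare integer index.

1

Apply KCL at each of the 4 non-ground nodes and solve the resulting linear system.
Node n1: branches {R3, R4, R6, R7, R8, I5, C3, V1} → V_1 = -7.513-0.4418j
Node n2: branches {I1, R1, R2, I3, R4, R7, I5} → V_2 = -1.877-1.052j
Node n3: branches {I3, C1, L1, R5, C2, R6, L2, I4, V1} → V_3 = 0.7367-0.4418j
Node n4: branches {R2, I2, L1, R5, L2, I4, R8} → V_4 = -4.412-1.100j
Source currents: i(V1)=-0.04784-2.131j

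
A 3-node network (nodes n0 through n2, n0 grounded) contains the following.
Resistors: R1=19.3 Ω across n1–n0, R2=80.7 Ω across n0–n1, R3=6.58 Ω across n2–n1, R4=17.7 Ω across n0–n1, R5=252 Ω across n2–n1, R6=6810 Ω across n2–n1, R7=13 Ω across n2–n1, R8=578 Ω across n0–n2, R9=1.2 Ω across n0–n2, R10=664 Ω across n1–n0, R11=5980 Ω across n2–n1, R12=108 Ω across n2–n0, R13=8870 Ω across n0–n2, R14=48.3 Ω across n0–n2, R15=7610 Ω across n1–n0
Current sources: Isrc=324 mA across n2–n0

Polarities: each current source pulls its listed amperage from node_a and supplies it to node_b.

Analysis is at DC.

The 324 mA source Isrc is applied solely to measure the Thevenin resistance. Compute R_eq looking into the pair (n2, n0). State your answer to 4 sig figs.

R_eq = 1.058 Ω

MNA unknowns: 2 node voltages V₁..V_2
R1: Y=0.05181 on G[1,0]
R2: Y=0.01239 on G[0,1]
R3: Y=0.1520 on G[2,1]
R4: Y=0.05650 on G[0,1]
R5: Y=0.003968 on G[2,1]
R6: Y=0.0001468 on G[2,1]
R7: Y=0.07692 on G[2,1]
R8: Y=0.001730 on G[0,2]
R9: Y=0.8333 on G[0,2]
R10: Y=0.001506 on G[1,0]
R11: Y=0.0001672 on G[2,1]
R12: Y=0.009259 on G[2,0]
R13: Y=0.0001127 on G[0,2]
R14: Y=0.02070 on G[0,2]
R15: Y=0.0001314 on G[1,0]
Isrc: z[2]−=0.324, z[0]+=0.324
solve → V1=-0.2248, V2=-0.3427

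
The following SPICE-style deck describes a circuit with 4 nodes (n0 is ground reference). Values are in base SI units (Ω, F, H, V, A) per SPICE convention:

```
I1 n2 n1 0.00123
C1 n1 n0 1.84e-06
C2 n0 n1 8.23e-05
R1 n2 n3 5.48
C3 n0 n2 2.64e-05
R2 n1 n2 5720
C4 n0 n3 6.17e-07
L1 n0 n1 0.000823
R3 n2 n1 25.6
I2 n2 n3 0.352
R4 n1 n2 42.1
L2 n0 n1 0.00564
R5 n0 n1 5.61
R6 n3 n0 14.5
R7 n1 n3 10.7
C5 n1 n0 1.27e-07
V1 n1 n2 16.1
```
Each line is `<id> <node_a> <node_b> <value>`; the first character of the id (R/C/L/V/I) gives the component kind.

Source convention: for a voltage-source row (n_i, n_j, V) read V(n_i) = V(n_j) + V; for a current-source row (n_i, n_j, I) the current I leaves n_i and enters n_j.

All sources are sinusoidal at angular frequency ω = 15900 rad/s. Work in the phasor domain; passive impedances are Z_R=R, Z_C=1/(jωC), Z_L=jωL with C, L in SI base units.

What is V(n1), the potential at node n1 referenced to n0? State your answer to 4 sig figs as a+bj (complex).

MNA unknowns: 3 node voltages V₁..V_3 plus 1 source current (V1)
I1: z[2]−=0.00123, z[1]+=0.00123
C1: Y=0.000+0.02926j on G[1,0]
C2: Y=0.000+1.309j on G[0,1]
R1: Y=0.1825+0.000j on G[2,3]
C3: Y=0.000+0.4198j on G[0,2]
R2: Y=0.0001748+0.000j on G[1,2]
C4: Y=0.000+0.009810j on G[0,3]
L1: Y=0.000-0.07642j on G[0,1]
R3: Y=0.03906+0.000j on G[2,1]
I2: z[2]−=0.352, z[3]+=0.352
R4: Y=0.02375+0.000j on G[1,2]
L2: Y=0.000-0.01115j on G[0,1]
R5: Y=0.1783+0.000j on G[0,1]
R6: Y=0.06897+0.000j on G[3,0]
R7: Y=0.09346+0.000j on G[1,3]
C5: Y=0.000+0.002019j on G[1,0]
V1: row V1−V2=16.1, i_V1 at 1,2
solve → V1=4.027+0.2514j, V2=-12.07+0.2514j, V3=-4.267+0.3225j
aux → i_V1=-2.191-5.081j

4.027+0.2514j V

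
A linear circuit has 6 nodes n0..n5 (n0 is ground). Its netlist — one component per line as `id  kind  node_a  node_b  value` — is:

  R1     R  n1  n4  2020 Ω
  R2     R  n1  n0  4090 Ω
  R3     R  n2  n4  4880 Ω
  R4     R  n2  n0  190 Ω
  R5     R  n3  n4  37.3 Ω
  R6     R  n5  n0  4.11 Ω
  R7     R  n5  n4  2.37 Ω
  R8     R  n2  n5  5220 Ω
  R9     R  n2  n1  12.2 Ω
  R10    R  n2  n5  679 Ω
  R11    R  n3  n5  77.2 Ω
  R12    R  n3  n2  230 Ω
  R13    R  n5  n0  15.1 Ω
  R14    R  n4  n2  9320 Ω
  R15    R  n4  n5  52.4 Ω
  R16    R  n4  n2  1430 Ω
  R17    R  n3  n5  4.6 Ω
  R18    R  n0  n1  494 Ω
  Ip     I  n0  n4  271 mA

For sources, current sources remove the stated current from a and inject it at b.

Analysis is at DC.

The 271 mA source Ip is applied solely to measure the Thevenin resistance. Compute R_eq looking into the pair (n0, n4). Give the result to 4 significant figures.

R_eq = 5.323 Ω

MNA unknowns: 5 node voltages V₁..V_5
R1: Y=0.0004950 on G[1,4]
R2: Y=0.0002445 on G[1,0]
R3: Y=0.0002049 on G[2,4]
R4: Y=0.005263 on G[2,0]
R5: Y=0.02681 on G[3,4]
R6: Y=0.2433 on G[5,0]
R7: Y=0.4219 on G[5,4]
R8: Y=0.0001916 on G[2,5]
R9: Y=0.08197 on G[2,1]
R10: Y=0.001473 on G[2,5]
R11: Y=0.01295 on G[3,5]
R12: Y=0.004348 on G[3,2]
R13: Y=0.06623 on G[5,0]
R14: Y=0.0001073 on G[4,2]
R15: Y=0.01908 on G[4,5]
R16: Y=0.0006993 on G[4,2]
R17: Y=0.2174 on G[3,5]
R18: Y=0.002024 on G[0,1]
Ip: z[0]−=0.271, z[4]+=0.271
solve → V1=0.4981, V2=0.5062, V3=0.9167, V4=1.443, V5=0.8633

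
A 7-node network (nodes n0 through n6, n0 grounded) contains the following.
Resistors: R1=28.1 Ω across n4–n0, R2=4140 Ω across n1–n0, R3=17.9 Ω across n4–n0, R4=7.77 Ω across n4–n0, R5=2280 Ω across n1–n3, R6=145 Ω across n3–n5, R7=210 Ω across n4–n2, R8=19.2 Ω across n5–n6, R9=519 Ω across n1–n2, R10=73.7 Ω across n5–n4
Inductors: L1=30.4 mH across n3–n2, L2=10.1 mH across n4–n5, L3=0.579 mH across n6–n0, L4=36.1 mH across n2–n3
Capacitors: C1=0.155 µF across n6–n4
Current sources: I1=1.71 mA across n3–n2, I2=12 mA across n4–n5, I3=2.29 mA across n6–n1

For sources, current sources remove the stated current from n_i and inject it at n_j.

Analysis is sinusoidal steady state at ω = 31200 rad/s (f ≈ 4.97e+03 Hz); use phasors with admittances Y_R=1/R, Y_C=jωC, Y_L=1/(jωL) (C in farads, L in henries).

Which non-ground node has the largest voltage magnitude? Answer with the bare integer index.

1

Apply KCL at each of the 6 non-ground nodes and solve the resulting linear system.
Node n1: branches {R2, R5, R9, I3} → V_1 = 1.294+0.1263j
Node n2: branches {L1, I1, R7, R9, L4} → V_2 = 0.5453+0.1785j
Node n3: branches {L1, I1, R5, R6, L4} → V_3 = 0.07290-0.03364j
Node n4: branches {R1, R3, L2, C1, R4, R7, R10, I2} → V_4 = -0.03007+0.006985j
Node n5: branches {L2, R6, R8, R10, I2} → V_5 = 0.1835+0.08924j
Node n6: branches {L3, C1, R8, I3} → V_6 = 0.02833+0.1139j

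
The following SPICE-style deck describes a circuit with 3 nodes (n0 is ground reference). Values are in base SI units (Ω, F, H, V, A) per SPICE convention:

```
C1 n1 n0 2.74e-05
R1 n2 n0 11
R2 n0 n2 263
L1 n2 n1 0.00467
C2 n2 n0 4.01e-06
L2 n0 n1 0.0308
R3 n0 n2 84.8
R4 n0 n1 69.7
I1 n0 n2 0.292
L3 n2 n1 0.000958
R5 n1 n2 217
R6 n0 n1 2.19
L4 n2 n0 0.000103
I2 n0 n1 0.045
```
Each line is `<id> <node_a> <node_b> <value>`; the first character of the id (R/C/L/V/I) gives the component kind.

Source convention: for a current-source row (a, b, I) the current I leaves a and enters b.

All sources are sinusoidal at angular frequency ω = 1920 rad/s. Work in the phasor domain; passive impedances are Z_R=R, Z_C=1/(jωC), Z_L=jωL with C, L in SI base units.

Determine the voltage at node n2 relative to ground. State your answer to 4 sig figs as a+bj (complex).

Element admittances at ω=1920 rad/s:
  Y(C1) = 0.000+0.05261j S between n1,n0
  Y(R1) = 0.09091+0.000j S between n2,n0
  Y(R2) = 0.003802+0.000j S between n0,n2
  Y(L1) = 0.000-0.1115j S between n2,n1
  Y(C2) = 0.000+0.007699j S between n2,n0
  Y(L2) = 0.000-0.01691j S between n0,n1
  Y(R3) = 0.01179+0.000j S between n0,n2
  Y(R4) = 0.01435+0.000j S between n0,n1
  I1: injects 0.292 A into n2 (from n0)
  Y(L3) = 0.000-0.5437j S between n2,n1
  Y(R5) = 0.004608+0.000j S between n1,n2
  Y(R6) = 0.4566+0.000j S between n0,n1
  Y(L4) = 0.000-5.057j S between n2,n0
  I2: injects 0.045 A into n1 (from n0)
Assemble and solve the 2×2 MNA system:
  V(n1)=0.07194+0.08138j  V(n2)=0.009374+0.06041j

0.009374+0.06041j V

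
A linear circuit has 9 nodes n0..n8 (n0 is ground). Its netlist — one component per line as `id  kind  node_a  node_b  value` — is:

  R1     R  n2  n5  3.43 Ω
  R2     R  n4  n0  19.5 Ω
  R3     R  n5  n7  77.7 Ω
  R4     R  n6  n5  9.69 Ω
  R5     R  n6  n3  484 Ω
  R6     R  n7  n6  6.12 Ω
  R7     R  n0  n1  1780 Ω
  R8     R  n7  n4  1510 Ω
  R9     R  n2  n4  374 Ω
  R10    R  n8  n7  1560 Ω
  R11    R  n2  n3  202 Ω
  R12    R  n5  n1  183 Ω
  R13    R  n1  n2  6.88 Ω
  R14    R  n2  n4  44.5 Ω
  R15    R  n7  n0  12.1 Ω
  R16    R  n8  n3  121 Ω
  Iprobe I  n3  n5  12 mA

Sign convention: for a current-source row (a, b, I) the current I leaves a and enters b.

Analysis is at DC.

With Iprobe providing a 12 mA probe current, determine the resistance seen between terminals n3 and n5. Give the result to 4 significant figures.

MNA unknowns: 8 node voltages V₁..V_8
R1: Y=0.2915 on G[2,5]
R2: Y=0.05128 on G[4,0]
R3: Y=0.01287 on G[5,7]
R4: Y=0.1032 on G[6,5]
R5: Y=0.002066 on G[6,3]
R6: Y=0.1634 on G[7,6]
R7: Y=0.0005618 on G[0,1]
R8: Y=0.0006623 on G[7,4]
R9: Y=0.002674 on G[2,4]
R10: Y=0.0006410 on G[8,7]
R11: Y=0.004950 on G[2,3]
R12: Y=0.005464 on G[5,1]
R13: Y=0.1453 on G[1,2]
R14: Y=0.02247 on G[2,4]
R15: Y=0.08264 on G[7,0]
R16: Y=0.008264 on G[8,3]
Iprobe: z[3]−=0.012, z[5]+=0.012
solve → V1=0.008987, V2=0.008049, V3=-1.571, V4=0.002611, V5=0.03487, V6=0.0002870, V7=-0.001681, V8=-1.458

R_eq = 133.9 Ω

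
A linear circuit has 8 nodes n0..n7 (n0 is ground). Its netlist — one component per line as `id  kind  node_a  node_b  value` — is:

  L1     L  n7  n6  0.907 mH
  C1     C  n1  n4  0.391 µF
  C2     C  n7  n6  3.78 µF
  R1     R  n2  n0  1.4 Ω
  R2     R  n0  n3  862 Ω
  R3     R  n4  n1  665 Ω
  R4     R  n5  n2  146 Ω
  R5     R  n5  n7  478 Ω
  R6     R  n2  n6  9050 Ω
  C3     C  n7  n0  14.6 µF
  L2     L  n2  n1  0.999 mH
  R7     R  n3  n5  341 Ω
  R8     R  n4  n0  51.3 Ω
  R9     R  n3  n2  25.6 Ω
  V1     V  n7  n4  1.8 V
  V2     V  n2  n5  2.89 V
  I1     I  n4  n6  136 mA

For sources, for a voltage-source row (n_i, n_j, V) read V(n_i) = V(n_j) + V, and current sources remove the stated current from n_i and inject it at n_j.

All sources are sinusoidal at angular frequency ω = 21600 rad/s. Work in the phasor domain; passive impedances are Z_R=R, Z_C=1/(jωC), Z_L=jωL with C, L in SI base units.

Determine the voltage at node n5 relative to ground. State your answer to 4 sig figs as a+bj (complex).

-2.885-0.02603j V

Element admittances at ω=21600 rad/s:
  Y(L1) = 0.000-0.05104j S between n7,n6
  Y(C1) = 0.000+0.008446j S between n1,n4
  Y(C2) = 0.000+0.08165j S between n7,n6
  Y(R1) = 0.7143+0.000j S between n2,n0
  Y(R2) = 0.001160+0.000j S between n0,n3
  Y(R3) = 0.001504+0.000j S between n4,n1
  Y(R4) = 0.006849+0.000j S between n5,n2
  Y(R5) = 0.002092+0.000j S between n5,n7
  Y(R6) = 0.0001105+0.000j S between n2,n6
  Y(C3) = 0.000+0.3154j S between n7,n0
  Y(L2) = 0.000-0.04634j S between n2,n1
  Y(R7) = 0.002933+0.000j S between n3,n5
  Y(R8) = 0.01949+0.000j S between n4,n0
  Y(R9) = 0.03906+0.000j S between n3,n2
  V1: constraint V(n7)−V(n4) = 1.8
  V2: constraint V(n2)−V(n5) = 2.89
  I1: injects 0.136 A into n6 (from n4)
Assemble and solve the 9×9 MNA system:
  V(n1)=0.3923-0.09446j  V(n2)=0.004525-0.02603j  V(n3)=-0.1920-0.02533j  V(n4)=-1.735-0.09770j  V(n5)=-2.885-0.02603j  V(n6)=0.08138-4.541j  V(n7)=0.06508-0.09770j
  i(V1)=0.09901-0.01987j  i(V2)=-0.03387+0.0001479j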